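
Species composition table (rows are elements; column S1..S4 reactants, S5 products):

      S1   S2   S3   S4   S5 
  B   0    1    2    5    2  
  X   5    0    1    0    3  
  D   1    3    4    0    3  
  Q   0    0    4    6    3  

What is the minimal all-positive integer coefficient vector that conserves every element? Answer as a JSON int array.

B: 3·0+1·1+3·2+1·5 = 12 | 6·2 = 12
X: 3·5+1·0+3·1+1·0 = 18 | 6·3 = 18
D: 3·1+1·3+3·4+1·0 = 18 | 6·3 = 18
Q: 3·0+1·0+3·4+1·6 = 18 | 6·3 = 18
gcd(3,1,3,1,6) = 1

Coefficients: [3, 1, 3, 1, 6]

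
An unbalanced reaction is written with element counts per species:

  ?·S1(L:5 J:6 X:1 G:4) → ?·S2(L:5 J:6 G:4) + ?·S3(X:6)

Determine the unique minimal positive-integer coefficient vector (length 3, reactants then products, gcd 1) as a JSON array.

Coefficients: [6, 6, 1]

L: 6·5 = 30 | 6·5+1·0 = 30
J: 6·6 = 36 | 6·6+1·0 = 36
X: 6·1 = 6 | 6·0+1·6 = 6
G: 6·4 = 24 | 6·4+1·0 = 24
gcd(6,6,1) = 1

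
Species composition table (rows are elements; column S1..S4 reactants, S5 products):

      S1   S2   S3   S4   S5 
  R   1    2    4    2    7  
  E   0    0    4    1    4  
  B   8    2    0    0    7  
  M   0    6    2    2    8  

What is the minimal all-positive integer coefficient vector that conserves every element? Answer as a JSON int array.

R: 4·1+5·2+5·4+4·2 = 42 | 6·7 = 42
E: 4·0+5·0+5·4+4·1 = 24 | 6·4 = 24
B: 4·8+5·2+5·0+4·0 = 42 | 6·7 = 42
M: 4·0+5·6+5·2+4·2 = 48 | 6·8 = 48
gcd(4,5,5,4,6) = 1

Coefficients: [4, 5, 5, 4, 6]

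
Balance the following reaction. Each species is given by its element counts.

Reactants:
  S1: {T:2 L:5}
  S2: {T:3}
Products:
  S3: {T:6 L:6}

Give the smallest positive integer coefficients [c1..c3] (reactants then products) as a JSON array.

Coefficients: [6, 6, 5]

T: 6·2+6·3 = 30 | 5·6 = 30
L: 6·5+6·0 = 30 | 5·6 = 30
gcd(6,6,5) = 1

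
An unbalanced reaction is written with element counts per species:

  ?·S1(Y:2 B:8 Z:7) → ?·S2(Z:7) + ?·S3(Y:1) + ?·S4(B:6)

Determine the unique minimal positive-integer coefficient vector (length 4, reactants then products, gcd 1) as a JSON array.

Coefficients: [3, 3, 6, 4]

Y: 3·2 = 6 | 3·0+6·1+4·0 = 6
B: 3·8 = 24 | 3·0+6·0+4·6 = 24
Z: 3·7 = 21 | 3·7+6·0+4·0 = 21
gcd(3,3,6,4) = 1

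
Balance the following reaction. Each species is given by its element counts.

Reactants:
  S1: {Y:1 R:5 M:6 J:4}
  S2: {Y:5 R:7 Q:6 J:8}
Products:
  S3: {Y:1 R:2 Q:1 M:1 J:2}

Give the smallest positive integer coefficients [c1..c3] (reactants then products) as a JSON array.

Coefficients: [1, 1, 6]

Y: 1·1+1·5 = 6 | 6·1 = 6
R: 1·5+1·7 = 12 | 6·2 = 12
Q: 1·0+1·6 = 6 | 6·1 = 6
M: 1·6+1·0 = 6 | 6·1 = 6
J: 1·4+1·8 = 12 | 6·2 = 12
gcd(1,1,6) = 1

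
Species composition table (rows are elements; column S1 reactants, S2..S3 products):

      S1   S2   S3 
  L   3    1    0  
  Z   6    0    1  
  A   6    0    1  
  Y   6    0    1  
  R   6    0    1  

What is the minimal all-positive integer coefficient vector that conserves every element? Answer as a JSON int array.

Coefficients: [1, 3, 6]

L: 1·3 = 3 | 3·1+6·0 = 3
Z: 1·6 = 6 | 3·0+6·1 = 6
A: 1·6 = 6 | 3·0+6·1 = 6
Y: 1·6 = 6 | 3·0+6·1 = 6
R: 1·6 = 6 | 3·0+6·1 = 6
gcd(1,3,6) = 1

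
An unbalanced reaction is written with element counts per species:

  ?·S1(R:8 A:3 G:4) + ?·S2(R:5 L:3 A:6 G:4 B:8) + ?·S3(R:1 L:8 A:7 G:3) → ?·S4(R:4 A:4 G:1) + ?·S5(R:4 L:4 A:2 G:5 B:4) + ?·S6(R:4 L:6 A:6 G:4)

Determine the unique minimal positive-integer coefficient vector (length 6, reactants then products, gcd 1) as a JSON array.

Coefficients: [4, 2, 2, 6, 4, 1]

R: 4·8+2·5+2·1 = 44 | 6·4+4·4+1·4 = 44
L: 4·0+2·3+2·8 = 22 | 6·0+4·4+1·6 = 22
A: 4·3+2·6+2·7 = 38 | 6·4+4·2+1·6 = 38
G: 4·4+2·4+2·3 = 30 | 6·1+4·5+1·4 = 30
B: 4·0+2·8+2·0 = 16 | 6·0+4·4+1·0 = 16
gcd(4,2,2,6,4,1) = 1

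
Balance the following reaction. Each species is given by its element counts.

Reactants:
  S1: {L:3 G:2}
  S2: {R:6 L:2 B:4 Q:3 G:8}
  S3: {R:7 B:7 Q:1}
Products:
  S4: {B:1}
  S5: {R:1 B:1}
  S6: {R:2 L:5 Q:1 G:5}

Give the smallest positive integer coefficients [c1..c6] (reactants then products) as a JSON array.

R: 6·0+1·6+1·7 = 13 | 6·0+5·1+4·2 = 13
L: 6·3+1·2+1·0 = 20 | 6·0+5·0+4·5 = 20
B: 6·0+1·4+1·7 = 11 | 6·1+5·1+4·0 = 11
Q: 6·0+1·3+1·1 = 4 | 6·0+5·0+4·1 = 4
G: 6·2+1·8+1·0 = 20 | 6·0+5·0+4·5 = 20
gcd(6,1,1,6,5,4) = 1

Coefficients: [6, 1, 1, 6, 5, 4]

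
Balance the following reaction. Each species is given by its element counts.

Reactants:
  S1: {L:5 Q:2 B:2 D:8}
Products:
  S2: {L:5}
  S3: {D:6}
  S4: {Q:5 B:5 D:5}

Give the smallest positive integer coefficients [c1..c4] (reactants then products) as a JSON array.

L: 5·5 = 25 | 5·5+5·0+2·0 = 25
Q: 5·2 = 10 | 5·0+5·0+2·5 = 10
B: 5·2 = 10 | 5·0+5·0+2·5 = 10
D: 5·8 = 40 | 5·0+5·6+2·5 = 40
gcd(5,5,5,2) = 1

Coefficients: [5, 5, 5, 2]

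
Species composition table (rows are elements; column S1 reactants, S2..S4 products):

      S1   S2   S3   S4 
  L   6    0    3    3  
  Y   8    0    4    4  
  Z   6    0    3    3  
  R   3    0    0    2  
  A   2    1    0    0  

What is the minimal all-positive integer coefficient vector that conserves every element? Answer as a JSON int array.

Coefficients: [2, 4, 1, 3]

L: 2·6 = 12 | 4·0+1·3+3·3 = 12
Y: 2·8 = 16 | 4·0+1·4+3·4 = 16
Z: 2·6 = 12 | 4·0+1·3+3·3 = 12
R: 2·3 = 6 | 4·0+1·0+3·2 = 6
A: 2·2 = 4 | 4·1+1·0+3·0 = 4
gcd(2,4,1,3) = 1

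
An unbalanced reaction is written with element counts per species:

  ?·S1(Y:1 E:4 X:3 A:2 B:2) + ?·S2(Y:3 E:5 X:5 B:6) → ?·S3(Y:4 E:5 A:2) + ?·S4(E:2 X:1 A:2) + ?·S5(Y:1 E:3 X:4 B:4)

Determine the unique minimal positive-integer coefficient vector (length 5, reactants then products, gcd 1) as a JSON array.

Coefficients: [5, 1, 1, 4, 4]

Y: 5·1+1·3 = 8 | 1·4+4·0+4·1 = 8
E: 5·4+1·5 = 25 | 1·5+4·2+4·3 = 25
X: 5·3+1·5 = 20 | 1·0+4·1+4·4 = 20
A: 5·2+1·0 = 10 | 1·2+4·2+4·0 = 10
B: 5·2+1·6 = 16 | 1·0+4·0+4·4 = 16
gcd(5,1,1,4,4) = 1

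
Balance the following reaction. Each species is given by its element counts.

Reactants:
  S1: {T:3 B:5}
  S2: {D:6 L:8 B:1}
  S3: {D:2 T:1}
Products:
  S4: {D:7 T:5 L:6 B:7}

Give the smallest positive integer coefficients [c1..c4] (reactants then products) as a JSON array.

Coefficients: [5, 3, 5, 4]

D: 5·0+3·6+5·2 = 28 | 4·7 = 28
T: 5·3+3·0+5·1 = 20 | 4·5 = 20
L: 5·0+3·8+5·0 = 24 | 4·6 = 24
B: 5·5+3·1+5·0 = 28 | 4·7 = 28
gcd(5,3,5,4) = 1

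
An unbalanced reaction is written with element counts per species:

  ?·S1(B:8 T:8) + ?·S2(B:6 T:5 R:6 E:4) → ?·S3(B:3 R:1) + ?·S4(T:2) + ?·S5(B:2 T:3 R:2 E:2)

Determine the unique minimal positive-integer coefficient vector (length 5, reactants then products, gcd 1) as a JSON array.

B: 1·8+2·6 = 20 | 4·3+3·0+4·2 = 20
T: 1·8+2·5 = 18 | 4·0+3·2+4·3 = 18
R: 1·0+2·6 = 12 | 4·1+3·0+4·2 = 12
E: 1·0+2·4 = 8 | 4·0+3·0+4·2 = 8
gcd(1,2,4,3,4) = 1

Coefficients: [1, 2, 4, 3, 4]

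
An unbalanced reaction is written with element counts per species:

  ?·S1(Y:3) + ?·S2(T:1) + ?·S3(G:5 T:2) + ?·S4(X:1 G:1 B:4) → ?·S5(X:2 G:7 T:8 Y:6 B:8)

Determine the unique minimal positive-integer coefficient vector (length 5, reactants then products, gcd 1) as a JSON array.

X: 2·0+6·0+1·0+2·1 = 2 | 1·2 = 2
G: 2·0+6·0+1·5+2·1 = 7 | 1·7 = 7
T: 2·0+6·1+1·2+2·0 = 8 | 1·8 = 8
Y: 2·3+6·0+1·0+2·0 = 6 | 1·6 = 6
B: 2·0+6·0+1·0+2·4 = 8 | 1·8 = 8
gcd(2,6,1,2,1) = 1

Coefficients: [2, 6, 1, 2, 1]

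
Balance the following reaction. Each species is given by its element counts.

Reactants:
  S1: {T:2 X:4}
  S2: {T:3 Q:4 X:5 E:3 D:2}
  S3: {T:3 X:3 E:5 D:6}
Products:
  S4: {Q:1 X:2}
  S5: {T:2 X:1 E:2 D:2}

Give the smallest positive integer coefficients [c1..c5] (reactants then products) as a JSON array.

Coefficients: [1, 1, 1, 4, 4]

T: 1·2+1·3+1·3 = 8 | 4·0+4·2 = 8
Q: 1·0+1·4+1·0 = 4 | 4·1+4·0 = 4
X: 1·4+1·5+1·3 = 12 | 4·2+4·1 = 12
E: 1·0+1·3+1·5 = 8 | 4·0+4·2 = 8
D: 1·0+1·2+1·6 = 8 | 4·0+4·2 = 8
gcd(1,1,1,4,4) = 1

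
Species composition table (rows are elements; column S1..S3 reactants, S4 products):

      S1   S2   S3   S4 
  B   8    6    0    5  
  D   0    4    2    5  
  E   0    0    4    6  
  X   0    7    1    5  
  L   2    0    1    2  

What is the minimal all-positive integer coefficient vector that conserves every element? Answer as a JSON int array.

Coefficients: [1, 2, 6, 4]

B: 1·8+2·6+6·0 = 20 | 4·5 = 20
D: 1·0+2·4+6·2 = 20 | 4·5 = 20
E: 1·0+2·0+6·4 = 24 | 4·6 = 24
X: 1·0+2·7+6·1 = 20 | 4·5 = 20
L: 1·2+2·0+6·1 = 8 | 4·2 = 8
gcd(1,2,6,4) = 1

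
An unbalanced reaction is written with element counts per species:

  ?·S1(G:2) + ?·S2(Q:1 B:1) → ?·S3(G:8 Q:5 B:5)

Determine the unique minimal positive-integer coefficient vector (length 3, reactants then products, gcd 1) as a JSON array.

Coefficients: [4, 5, 1]

G: 4·2+5·0 = 8 | 1·8 = 8
Q: 4·0+5·1 = 5 | 1·5 = 5
B: 4·0+5·1 = 5 | 1·5 = 5
gcd(4,5,1) = 1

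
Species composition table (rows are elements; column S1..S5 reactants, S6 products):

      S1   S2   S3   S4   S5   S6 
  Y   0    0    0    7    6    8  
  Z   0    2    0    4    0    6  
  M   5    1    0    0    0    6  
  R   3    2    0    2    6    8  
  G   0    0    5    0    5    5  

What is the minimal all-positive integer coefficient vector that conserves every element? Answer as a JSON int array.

Y: 6·0+6·0+5·0+6·7+1·6 = 48 | 6·8 = 48
Z: 6·0+6·2+5·0+6·4+1·0 = 36 | 6·6 = 36
M: 6·5+6·1+5·0+6·0+1·0 = 36 | 6·6 = 36
R: 6·3+6·2+5·0+6·2+1·6 = 48 | 6·8 = 48
G: 6·0+6·0+5·5+6·0+1·5 = 30 | 6·5 = 30
gcd(6,6,5,6,1,6) = 1

Coefficients: [6, 6, 5, 6, 1, 6]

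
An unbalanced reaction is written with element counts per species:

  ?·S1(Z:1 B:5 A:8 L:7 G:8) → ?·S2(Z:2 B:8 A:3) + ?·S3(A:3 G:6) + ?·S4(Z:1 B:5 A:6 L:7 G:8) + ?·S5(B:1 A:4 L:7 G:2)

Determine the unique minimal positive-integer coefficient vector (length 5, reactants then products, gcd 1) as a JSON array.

Z: 5·1 = 5 | 2·2+4·0+1·1+4·0 = 5
B: 5·5 = 25 | 2·8+4·0+1·5+4·1 = 25
A: 5·8 = 40 | 2·3+4·3+1·6+4·4 = 40
L: 5·7 = 35 | 2·0+4·0+1·7+4·7 = 35
G: 5·8 = 40 | 2·0+4·6+1·8+4·2 = 40
gcd(5,2,4,1,4) = 1

Coefficients: [5, 2, 4, 1, 4]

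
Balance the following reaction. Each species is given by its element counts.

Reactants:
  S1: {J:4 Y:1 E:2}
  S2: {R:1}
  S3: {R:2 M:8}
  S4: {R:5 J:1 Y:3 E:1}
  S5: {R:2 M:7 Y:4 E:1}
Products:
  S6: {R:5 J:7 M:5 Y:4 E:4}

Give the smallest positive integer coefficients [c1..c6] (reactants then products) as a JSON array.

R: 5·0+6·1+1·2+1·5+1·2 = 15 | 3·5 = 15
J: 5·4+6·0+1·0+1·1+1·0 = 21 | 3·7 = 21
M: 5·0+6·0+1·8+1·0+1·7 = 15 | 3·5 = 15
Y: 5·1+6·0+1·0+1·3+1·4 = 12 | 3·4 = 12
E: 5·2+6·0+1·0+1·1+1·1 = 12 | 3·4 = 12
gcd(5,6,1,1,1,3) = 1

Coefficients: [5, 6, 1, 1, 1, 3]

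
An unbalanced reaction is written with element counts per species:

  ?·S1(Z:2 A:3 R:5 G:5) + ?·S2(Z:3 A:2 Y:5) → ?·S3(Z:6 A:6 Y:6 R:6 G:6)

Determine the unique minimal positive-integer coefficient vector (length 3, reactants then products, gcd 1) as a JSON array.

Coefficients: [6, 6, 5]

Z: 6·2+6·3 = 30 | 5·6 = 30
A: 6·3+6·2 = 30 | 5·6 = 30
Y: 6·0+6·5 = 30 | 5·6 = 30
R: 6·5+6·0 = 30 | 5·6 = 30
G: 6·5+6·0 = 30 | 5·6 = 30
gcd(6,6,5) = 1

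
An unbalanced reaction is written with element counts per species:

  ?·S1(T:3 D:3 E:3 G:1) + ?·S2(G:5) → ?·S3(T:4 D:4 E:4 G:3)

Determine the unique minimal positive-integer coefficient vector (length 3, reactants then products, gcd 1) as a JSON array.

T: 4·3+1·0 = 12 | 3·4 = 12
D: 4·3+1·0 = 12 | 3·4 = 12
E: 4·3+1·0 = 12 | 3·4 = 12
G: 4·1+1·5 = 9 | 3·3 = 9
gcd(4,1,3) = 1

Coefficients: [4, 1, 3]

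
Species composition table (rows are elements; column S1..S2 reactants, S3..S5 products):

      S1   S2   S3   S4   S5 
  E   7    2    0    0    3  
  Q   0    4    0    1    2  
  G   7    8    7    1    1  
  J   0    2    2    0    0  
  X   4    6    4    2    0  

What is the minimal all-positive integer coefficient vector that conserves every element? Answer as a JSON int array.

E: 1·7+4·2 = 15 | 4·0+6·0+5·3 = 15
Q: 1·0+4·4 = 16 | 4·0+6·1+5·2 = 16
G: 1·7+4·8 = 39 | 4·7+6·1+5·1 = 39
J: 1·0+4·2 = 8 | 4·2+6·0+5·0 = 8
X: 1·4+4·6 = 28 | 4·4+6·2+5·0 = 28
gcd(1,4,4,6,5) = 1

Coefficients: [1, 4, 4, 6, 5]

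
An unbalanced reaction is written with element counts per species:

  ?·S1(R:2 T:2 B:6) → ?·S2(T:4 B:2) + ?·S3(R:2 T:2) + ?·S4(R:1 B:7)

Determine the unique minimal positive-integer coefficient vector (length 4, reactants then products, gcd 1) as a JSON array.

Coefficients: [5, 1, 3, 4]

R: 5·2 = 10 | 1·0+3·2+4·1 = 10
T: 5·2 = 10 | 1·4+3·2+4·0 = 10
B: 5·6 = 30 | 1·2+3·0+4·7 = 30
gcd(5,1,3,4) = 1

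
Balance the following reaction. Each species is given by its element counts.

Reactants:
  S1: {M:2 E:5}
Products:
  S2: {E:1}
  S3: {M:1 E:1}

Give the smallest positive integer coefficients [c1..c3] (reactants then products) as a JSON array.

M: 1·2 = 2 | 3·0+2·1 = 2
E: 1·5 = 5 | 3·1+2·1 = 5
gcd(1,3,2) = 1

Coefficients: [1, 3, 2]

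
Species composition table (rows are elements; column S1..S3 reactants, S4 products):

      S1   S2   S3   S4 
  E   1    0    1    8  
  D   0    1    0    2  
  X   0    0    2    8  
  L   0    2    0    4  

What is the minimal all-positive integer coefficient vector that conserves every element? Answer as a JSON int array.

E: 4·1+2·0+4·1 = 8 | 1·8 = 8
D: 4·0+2·1+4·0 = 2 | 1·2 = 2
X: 4·0+2·0+4·2 = 8 | 1·8 = 8
L: 4·0+2·2+4·0 = 4 | 1·4 = 4
gcd(4,2,4,1) = 1

Coefficients: [4, 2, 4, 1]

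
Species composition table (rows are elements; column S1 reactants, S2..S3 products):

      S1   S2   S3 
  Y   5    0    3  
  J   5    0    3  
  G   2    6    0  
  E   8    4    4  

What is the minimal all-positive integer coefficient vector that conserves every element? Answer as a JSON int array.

Coefficients: [3, 1, 5]

Y: 3·5 = 15 | 1·0+5·3 = 15
J: 3·5 = 15 | 1·0+5·3 = 15
G: 3·2 = 6 | 1·6+5·0 = 6
E: 3·8 = 24 | 1·4+5·4 = 24
gcd(3,1,5) = 1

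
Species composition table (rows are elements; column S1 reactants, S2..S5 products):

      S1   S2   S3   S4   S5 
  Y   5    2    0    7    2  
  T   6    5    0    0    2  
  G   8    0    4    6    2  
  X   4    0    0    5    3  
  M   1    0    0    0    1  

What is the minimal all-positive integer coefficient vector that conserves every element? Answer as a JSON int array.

Coefficients: [5, 4, 6, 1, 5]

Y: 5·5 = 25 | 4·2+6·0+1·7+5·2 = 25
T: 5·6 = 30 | 4·5+6·0+1·0+5·2 = 30
G: 5·8 = 40 | 4·0+6·4+1·6+5·2 = 40
X: 5·4 = 20 | 4·0+6·0+1·5+5·3 = 20
M: 5·1 = 5 | 4·0+6·0+1·0+5·1 = 5
gcd(5,4,6,1,5) = 1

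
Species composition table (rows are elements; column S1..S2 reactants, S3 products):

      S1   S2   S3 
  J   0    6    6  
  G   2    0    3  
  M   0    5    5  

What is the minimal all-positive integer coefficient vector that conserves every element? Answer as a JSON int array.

Coefficients: [3, 2, 2]

J: 3·0+2·6 = 12 | 2·6 = 12
G: 3·2+2·0 = 6 | 2·3 = 6
M: 3·0+2·5 = 10 | 2·5 = 10
gcd(3,2,2) = 1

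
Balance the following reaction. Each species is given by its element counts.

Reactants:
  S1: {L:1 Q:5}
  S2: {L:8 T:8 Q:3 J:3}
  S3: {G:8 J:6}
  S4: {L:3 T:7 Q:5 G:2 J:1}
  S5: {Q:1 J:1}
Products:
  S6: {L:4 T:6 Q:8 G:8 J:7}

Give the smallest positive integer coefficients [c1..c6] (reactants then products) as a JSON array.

L: 4·1+1·8+5·0+4·3+5·0 = 24 | 6·4 = 24
T: 4·0+1·8+5·0+4·7+5·0 = 36 | 6·6 = 36
Q: 4·5+1·3+5·0+4·5+5·1 = 48 | 6·8 = 48
G: 4·0+1·0+5·8+4·2+5·0 = 48 | 6·8 = 48
J: 4·0+1·3+5·6+4·1+5·1 = 42 | 6·7 = 42
gcd(4,1,5,4,5,6) = 1

Coefficients: [4, 1, 5, 4, 5, 6]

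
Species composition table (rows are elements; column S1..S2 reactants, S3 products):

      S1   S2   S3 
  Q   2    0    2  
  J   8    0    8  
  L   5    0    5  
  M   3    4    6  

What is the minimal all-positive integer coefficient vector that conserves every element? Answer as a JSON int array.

Coefficients: [4, 3, 4]

Q: 4·2+3·0 = 8 | 4·2 = 8
J: 4·8+3·0 = 32 | 4·8 = 32
L: 4·5+3·0 = 20 | 4·5 = 20
M: 4·3+3·4 = 24 | 4·6 = 24
gcd(4,3,4) = 1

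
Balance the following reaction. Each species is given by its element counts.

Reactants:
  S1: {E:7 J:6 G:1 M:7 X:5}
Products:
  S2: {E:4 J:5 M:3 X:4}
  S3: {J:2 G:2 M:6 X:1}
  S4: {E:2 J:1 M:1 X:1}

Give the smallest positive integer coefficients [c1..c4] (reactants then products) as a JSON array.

E: 2·7 = 14 | 1·4+1·0+5·2 = 14
J: 2·6 = 12 | 1·5+1·2+5·1 = 12
G: 2·1 = 2 | 1·0+1·2+5·0 = 2
M: 2·7 = 14 | 1·3+1·6+5·1 = 14
X: 2·5 = 10 | 1·4+1·1+5·1 = 10
gcd(2,1,1,5) = 1

Coefficients: [2, 1, 1, 5]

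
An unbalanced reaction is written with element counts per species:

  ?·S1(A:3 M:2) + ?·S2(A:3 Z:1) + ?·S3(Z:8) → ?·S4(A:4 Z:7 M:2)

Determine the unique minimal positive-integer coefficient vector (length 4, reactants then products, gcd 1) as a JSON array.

Coefficients: [6, 2, 5, 6]

A: 6·3+2·3+5·0 = 24 | 6·4 = 24
Z: 6·0+2·1+5·8 = 42 | 6·7 = 42
M: 6·2+2·0+5·0 = 12 | 6·2 = 12
gcd(6,2,5,6) = 1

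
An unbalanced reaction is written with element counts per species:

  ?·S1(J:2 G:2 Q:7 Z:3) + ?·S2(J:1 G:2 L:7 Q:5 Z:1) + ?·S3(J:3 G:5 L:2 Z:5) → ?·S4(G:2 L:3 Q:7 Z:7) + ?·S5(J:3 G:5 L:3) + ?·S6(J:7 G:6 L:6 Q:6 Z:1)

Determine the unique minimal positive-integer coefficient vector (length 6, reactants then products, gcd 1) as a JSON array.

Coefficients: [5, 5, 5, 6, 3, 3]

J: 5·2+5·1+5·3 = 30 | 6·0+3·3+3·7 = 30
G: 5·2+5·2+5·5 = 45 | 6·2+3·5+3·6 = 45
L: 5·0+5·7+5·2 = 45 | 6·3+3·3+3·6 = 45
Q: 5·7+5·5+5·0 = 60 | 6·7+3·0+3·6 = 60
Z: 5·3+5·1+5·5 = 45 | 6·7+3·0+3·1 = 45
gcd(5,5,5,6,3,3) = 1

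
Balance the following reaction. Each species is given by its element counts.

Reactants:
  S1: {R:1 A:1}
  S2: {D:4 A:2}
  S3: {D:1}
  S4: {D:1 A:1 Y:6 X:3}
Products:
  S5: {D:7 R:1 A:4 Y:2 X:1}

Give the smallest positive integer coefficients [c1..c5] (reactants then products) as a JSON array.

Coefficients: [3, 4, 4, 1, 3]

D: 3·0+4·4+4·1+1·1 = 21 | 3·7 = 21
R: 3·1+4·0+4·0+1·0 = 3 | 3·1 = 3
A: 3·1+4·2+4·0+1·1 = 12 | 3·4 = 12
Y: 3·0+4·0+4·0+1·6 = 6 | 3·2 = 6
X: 3·0+4·0+4·0+1·3 = 3 | 3·1 = 3
gcd(3,4,4,1,3) = 1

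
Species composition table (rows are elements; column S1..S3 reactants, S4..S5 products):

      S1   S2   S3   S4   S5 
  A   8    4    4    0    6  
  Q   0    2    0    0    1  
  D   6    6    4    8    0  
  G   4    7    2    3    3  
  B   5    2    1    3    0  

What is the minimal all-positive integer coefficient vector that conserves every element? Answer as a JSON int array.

Coefficients: [1, 3, 4, 5, 6]

A: 1·8+3·4+4·4 = 36 | 5·0+6·6 = 36
Q: 1·0+3·2+4·0 = 6 | 5·0+6·1 = 6
D: 1·6+3·6+4·4 = 40 | 5·8+6·0 = 40
G: 1·4+3·7+4·2 = 33 | 5·3+6·3 = 33
B: 1·5+3·2+4·1 = 15 | 5·3+6·0 = 15
gcd(1,3,4,5,6) = 1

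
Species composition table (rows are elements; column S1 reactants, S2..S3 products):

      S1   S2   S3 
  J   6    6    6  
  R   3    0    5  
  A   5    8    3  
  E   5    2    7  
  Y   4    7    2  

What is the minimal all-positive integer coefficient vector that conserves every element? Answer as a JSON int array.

J: 5·6 = 30 | 2·6+3·6 = 30
R: 5·3 = 15 | 2·0+3·5 = 15
A: 5·5 = 25 | 2·8+3·3 = 25
E: 5·5 = 25 | 2·2+3·7 = 25
Y: 5·4 = 20 | 2·7+3·2 = 20
gcd(5,2,3) = 1

Coefficients: [5, 2, 3]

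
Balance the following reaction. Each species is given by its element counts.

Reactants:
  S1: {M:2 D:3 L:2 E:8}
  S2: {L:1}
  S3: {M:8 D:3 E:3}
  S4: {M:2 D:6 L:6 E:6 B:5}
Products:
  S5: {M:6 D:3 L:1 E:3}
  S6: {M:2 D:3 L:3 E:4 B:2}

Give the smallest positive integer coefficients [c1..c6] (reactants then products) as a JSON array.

Coefficients: [1, 3, 2, 2, 2, 5]

M: 1·2+3·0+2·8+2·2 = 22 | 2·6+5·2 = 22
D: 1·3+3·0+2·3+2·6 = 21 | 2·3+5·3 = 21
L: 1·2+3·1+2·0+2·6 = 17 | 2·1+5·3 = 17
E: 1·8+3·0+2·3+2·6 = 26 | 2·3+5·4 = 26
B: 1·0+3·0+2·0+2·5 = 10 | 2·0+5·2 = 10
gcd(1,3,2,2,2,5) = 1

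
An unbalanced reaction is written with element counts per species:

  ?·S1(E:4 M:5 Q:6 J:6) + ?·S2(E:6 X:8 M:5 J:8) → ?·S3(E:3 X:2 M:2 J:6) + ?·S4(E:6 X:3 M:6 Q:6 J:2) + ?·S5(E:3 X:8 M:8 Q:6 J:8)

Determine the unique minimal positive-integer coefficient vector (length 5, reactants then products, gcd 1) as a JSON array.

E: 3·4+3·6 = 30 | 5·3+2·6+1·3 = 30
X: 3·0+3·8 = 24 | 5·2+2·3+1·8 = 24
M: 3·5+3·5 = 30 | 5·2+2·6+1·8 = 30
Q: 3·6+3·0 = 18 | 5·0+2·6+1·6 = 18
J: 3·6+3·8 = 42 | 5·6+2·2+1·8 = 42
gcd(3,3,5,2,1) = 1

Coefficients: [3, 3, 5, 2, 1]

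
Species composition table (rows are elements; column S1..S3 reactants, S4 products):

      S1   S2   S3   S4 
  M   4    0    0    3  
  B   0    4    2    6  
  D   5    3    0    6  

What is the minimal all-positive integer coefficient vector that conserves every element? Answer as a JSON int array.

M: 3·4+3·0+6·0 = 12 | 4·3 = 12
B: 3·0+3·4+6·2 = 24 | 4·6 = 24
D: 3·5+3·3+6·0 = 24 | 4·6 = 24
gcd(3,3,6,4) = 1

Coefficients: [3, 3, 6, 4]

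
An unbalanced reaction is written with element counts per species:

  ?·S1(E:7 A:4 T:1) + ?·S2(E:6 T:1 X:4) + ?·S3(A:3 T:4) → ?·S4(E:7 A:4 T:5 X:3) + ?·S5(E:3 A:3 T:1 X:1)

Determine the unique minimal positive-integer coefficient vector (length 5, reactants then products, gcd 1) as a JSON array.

E: 2·7+4·6+5·0 = 38 | 5·7+1·3 = 38
A: 2·4+4·0+5·3 = 23 | 5·4+1·3 = 23
T: 2·1+4·1+5·4 = 26 | 5·5+1·1 = 26
X: 2·0+4·4+5·0 = 16 | 5·3+1·1 = 16
gcd(2,4,5,5,1) = 1

Coefficients: [2, 4, 5, 5, 1]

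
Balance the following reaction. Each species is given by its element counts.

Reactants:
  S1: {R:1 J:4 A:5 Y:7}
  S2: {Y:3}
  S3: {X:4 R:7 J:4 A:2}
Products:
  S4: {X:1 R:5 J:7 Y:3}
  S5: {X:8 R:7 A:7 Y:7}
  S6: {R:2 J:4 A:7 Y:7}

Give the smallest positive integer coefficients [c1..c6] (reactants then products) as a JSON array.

Coefficients: [5, 4, 5, 4, 2, 3]

X: 5·0+4·0+5·4 = 20 | 4·1+2·8+3·0 = 20
R: 5·1+4·0+5·7 = 40 | 4·5+2·7+3·2 = 40
J: 5·4+4·0+5·4 = 40 | 4·7+2·0+3·4 = 40
A: 5·5+4·0+5·2 = 35 | 4·0+2·7+3·7 = 35
Y: 5·7+4·3+5·0 = 47 | 4·3+2·7+3·7 = 47
gcd(5,4,5,4,2,3) = 1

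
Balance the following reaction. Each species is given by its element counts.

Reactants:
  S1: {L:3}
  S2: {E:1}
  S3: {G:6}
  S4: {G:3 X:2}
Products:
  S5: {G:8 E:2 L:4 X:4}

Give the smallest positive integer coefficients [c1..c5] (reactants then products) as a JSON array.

Coefficients: [4, 6, 1, 6, 3]

G: 4·0+6·0+1·6+6·3 = 24 | 3·8 = 24
E: 4·0+6·1+1·0+6·0 = 6 | 3·2 = 6
L: 4·3+6·0+1·0+6·0 = 12 | 3·4 = 12
X: 4·0+6·0+1·0+6·2 = 12 | 3·4 = 12
gcd(4,6,1,6,3) = 1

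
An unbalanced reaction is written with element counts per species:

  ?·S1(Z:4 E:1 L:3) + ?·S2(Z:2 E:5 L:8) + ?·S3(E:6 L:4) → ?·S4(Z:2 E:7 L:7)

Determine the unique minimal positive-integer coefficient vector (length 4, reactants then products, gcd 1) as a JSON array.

Coefficients: [2, 2, 5, 6]

Z: 2·4+2·2+5·0 = 12 | 6·2 = 12
E: 2·1+2·5+5·6 = 42 | 6·7 = 42
L: 2·3+2·8+5·4 = 42 | 6·7 = 42
gcd(2,2,5,6) = 1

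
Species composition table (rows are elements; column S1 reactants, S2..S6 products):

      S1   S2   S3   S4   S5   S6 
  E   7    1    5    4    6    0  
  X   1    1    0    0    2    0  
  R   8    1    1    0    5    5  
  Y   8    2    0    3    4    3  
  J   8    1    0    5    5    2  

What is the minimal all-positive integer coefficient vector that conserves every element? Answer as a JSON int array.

E: 5·7 = 35 | 3·1+2·5+4·4+1·6+6·0 = 35
X: 5·1 = 5 | 3·1+2·0+4·0+1·2+6·0 = 5
R: 5·8 = 40 | 3·1+2·1+4·0+1·5+6·5 = 40
Y: 5·8 = 40 | 3·2+2·0+4·3+1·4+6·3 = 40
J: 5·8 = 40 | 3·1+2·0+4·5+1·5+6·2 = 40
gcd(5,3,2,4,1,6) = 1

Coefficients: [5, 3, 2, 4, 1, 6]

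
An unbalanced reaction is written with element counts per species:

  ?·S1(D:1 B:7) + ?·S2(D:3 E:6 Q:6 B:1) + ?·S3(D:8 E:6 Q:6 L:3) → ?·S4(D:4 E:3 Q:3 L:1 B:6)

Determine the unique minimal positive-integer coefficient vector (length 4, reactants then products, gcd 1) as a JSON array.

Coefficients: [5, 1, 2, 6]

D: 5·1+1·3+2·8 = 24 | 6·4 = 24
E: 5·0+1·6+2·6 = 18 | 6·3 = 18
Q: 5·0+1·6+2·6 = 18 | 6·3 = 18
L: 5·0+1·0+2·3 = 6 | 6·1 = 6
B: 5·7+1·1+2·0 = 36 | 6·6 = 36
gcd(5,1,2,6) = 1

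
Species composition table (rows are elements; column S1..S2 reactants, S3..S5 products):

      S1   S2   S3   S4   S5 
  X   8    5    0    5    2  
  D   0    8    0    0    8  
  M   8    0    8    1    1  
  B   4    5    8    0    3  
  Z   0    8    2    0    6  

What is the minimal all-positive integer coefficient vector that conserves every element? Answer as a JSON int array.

Coefficients: [3, 2, 2, 6, 2]

X: 3·8+2·5 = 34 | 2·0+6·5+2·2 = 34
D: 3·0+2·8 = 16 | 2·0+6·0+2·8 = 16
M: 3·8+2·0 = 24 | 2·8+6·1+2·1 = 24
B: 3·4+2·5 = 22 | 2·8+6·0+2·3 = 22
Z: 3·0+2·8 = 16 | 2·2+6·0+2·6 = 16
gcd(3,2,2,6,2) = 1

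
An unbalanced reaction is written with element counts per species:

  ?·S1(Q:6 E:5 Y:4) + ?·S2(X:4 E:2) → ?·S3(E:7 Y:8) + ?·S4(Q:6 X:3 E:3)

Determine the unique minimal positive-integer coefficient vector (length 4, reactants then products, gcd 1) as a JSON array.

Q: 4·6+3·0 = 24 | 2·0+4·6 = 24
X: 4·0+3·4 = 12 | 2·0+4·3 = 12
E: 4·5+3·2 = 26 | 2·7+4·3 = 26
Y: 4·4+3·0 = 16 | 2·8+4·0 = 16
gcd(4,3,2,4) = 1

Coefficients: [4, 3, 2, 4]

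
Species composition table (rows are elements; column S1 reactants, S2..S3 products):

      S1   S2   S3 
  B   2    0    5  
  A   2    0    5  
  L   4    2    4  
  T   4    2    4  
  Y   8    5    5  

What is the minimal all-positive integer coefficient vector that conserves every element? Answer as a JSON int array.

B: 5·2 = 10 | 6·0+2·5 = 10
A: 5·2 = 10 | 6·0+2·5 = 10
L: 5·4 = 20 | 6·2+2·4 = 20
T: 5·4 = 20 | 6·2+2·4 = 20
Y: 5·8 = 40 | 6·5+2·5 = 40
gcd(5,6,2) = 1

Coefficients: [5, 6, 2]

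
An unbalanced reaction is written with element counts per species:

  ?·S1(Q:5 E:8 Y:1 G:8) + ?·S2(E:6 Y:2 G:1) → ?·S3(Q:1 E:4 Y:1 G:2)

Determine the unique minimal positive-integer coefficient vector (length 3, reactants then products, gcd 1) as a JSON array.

Q: 1·5+2·0 = 5 | 5·1 = 5
E: 1·8+2·6 = 20 | 5·4 = 20
Y: 1·1+2·2 = 5 | 5·1 = 5
G: 1·8+2·1 = 10 | 5·2 = 10
gcd(1,2,5) = 1

Coefficients: [1, 2, 5]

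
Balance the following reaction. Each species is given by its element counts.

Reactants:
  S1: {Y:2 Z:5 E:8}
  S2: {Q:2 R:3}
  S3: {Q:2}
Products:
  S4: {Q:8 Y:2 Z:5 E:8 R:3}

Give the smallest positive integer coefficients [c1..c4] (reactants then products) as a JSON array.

Coefficients: [1, 1, 3, 1]

Q: 1·0+1·2+3·2 = 8 | 1·8 = 8
Y: 1·2+1·0+3·0 = 2 | 1·2 = 2
Z: 1·5+1·0+3·0 = 5 | 1·5 = 5
E: 1·8+1·0+3·0 = 8 | 1·8 = 8
R: 1·0+1·3+3·0 = 3 | 1·3 = 3
gcd(1,1,3,1) = 1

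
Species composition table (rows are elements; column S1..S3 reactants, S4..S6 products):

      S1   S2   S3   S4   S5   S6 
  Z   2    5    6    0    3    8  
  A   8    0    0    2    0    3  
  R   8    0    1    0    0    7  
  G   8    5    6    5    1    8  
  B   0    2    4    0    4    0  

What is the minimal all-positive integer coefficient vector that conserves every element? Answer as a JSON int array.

Coefficients: [3, 4, 4, 6, 6, 4]

Z: 3·2+4·5+4·6 = 50 | 6·0+6·3+4·8 = 50
A: 3·8+4·0+4·0 = 24 | 6·2+6·0+4·3 = 24
R: 3·8+4·0+4·1 = 28 | 6·0+6·0+4·7 = 28
G: 3·8+4·5+4·6 = 68 | 6·5+6·1+4·8 = 68
B: 3·0+4·2+4·4 = 24 | 6·0+6·4+4·0 = 24
gcd(3,4,4,6,6,4) = 1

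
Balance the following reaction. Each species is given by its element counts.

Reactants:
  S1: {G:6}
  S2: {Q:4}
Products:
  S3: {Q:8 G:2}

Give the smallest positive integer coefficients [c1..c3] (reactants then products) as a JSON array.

Q: 1·0+6·4 = 24 | 3·8 = 24
G: 1·6+6·0 = 6 | 3·2 = 6
gcd(1,6,3) = 1

Coefficients: [1, 6, 3]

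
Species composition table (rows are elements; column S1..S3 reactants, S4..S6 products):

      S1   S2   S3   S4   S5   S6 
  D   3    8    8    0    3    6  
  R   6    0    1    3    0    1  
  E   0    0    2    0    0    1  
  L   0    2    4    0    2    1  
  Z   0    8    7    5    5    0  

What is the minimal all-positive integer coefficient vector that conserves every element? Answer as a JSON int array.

Coefficients: [2, 3, 3, 3, 6, 6]

D: 2·3+3·8+3·8 = 54 | 3·0+6·3+6·6 = 54
R: 2·6+3·0+3·1 = 15 | 3·3+6·0+6·1 = 15
E: 2·0+3·0+3·2 = 6 | 3·0+6·0+6·1 = 6
L: 2·0+3·2+3·4 = 18 | 3·0+6·2+6·1 = 18
Z: 2·0+3·8+3·7 = 45 | 3·5+6·5+6·0 = 45
gcd(2,3,3,3,6,6) = 1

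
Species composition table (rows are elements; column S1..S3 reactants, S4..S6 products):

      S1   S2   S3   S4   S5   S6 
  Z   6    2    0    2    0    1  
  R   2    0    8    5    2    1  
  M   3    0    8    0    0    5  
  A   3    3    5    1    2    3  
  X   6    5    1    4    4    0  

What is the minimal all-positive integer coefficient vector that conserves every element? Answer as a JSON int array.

Coefficients: [2, 1, 3, 4, 1, 6]

Z: 2·6+1·2+3·0 = 14 | 4·2+1·0+6·1 = 14
R: 2·2+1·0+3·8 = 28 | 4·5+1·2+6·1 = 28
M: 2·3+1·0+3·8 = 30 | 4·0+1·0+6·5 = 30
A: 2·3+1·3+3·5 = 24 | 4·1+1·2+6·3 = 24
X: 2·6+1·5+3·1 = 20 | 4·4+1·4+6·0 = 20
gcd(2,1,3,4,1,6) = 1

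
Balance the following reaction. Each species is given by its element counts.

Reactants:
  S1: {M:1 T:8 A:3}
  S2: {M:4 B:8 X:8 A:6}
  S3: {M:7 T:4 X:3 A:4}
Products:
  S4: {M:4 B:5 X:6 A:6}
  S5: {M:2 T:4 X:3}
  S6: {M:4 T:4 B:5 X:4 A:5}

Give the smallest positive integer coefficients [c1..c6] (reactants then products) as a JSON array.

Coefficients: [2, 5, 2, 4, 2, 4]

M: 2·1+5·4+2·7 = 36 | 4·4+2·2+4·4 = 36
T: 2·8+5·0+2·4 = 24 | 4·0+2·4+4·4 = 24
B: 2·0+5·8+2·0 = 40 | 4·5+2·0+4·5 = 40
X: 2·0+5·8+2·3 = 46 | 4·6+2·3+4·4 = 46
A: 2·3+5·6+2·4 = 44 | 4·6+2·0+4·5 = 44
gcd(2,5,2,4,2,4) = 1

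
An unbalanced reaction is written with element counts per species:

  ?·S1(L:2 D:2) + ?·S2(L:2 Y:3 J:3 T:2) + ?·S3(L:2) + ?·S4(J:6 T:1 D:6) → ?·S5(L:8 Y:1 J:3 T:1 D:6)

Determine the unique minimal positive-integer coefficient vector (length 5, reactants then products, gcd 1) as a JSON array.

L: 6·2+1·2+5·2+1·0 = 24 | 3·8 = 24
Y: 6·0+1·3+5·0+1·0 = 3 | 3·1 = 3
J: 6·0+1·3+5·0+1·6 = 9 | 3·3 = 9
T: 6·0+1·2+5·0+1·1 = 3 | 3·1 = 3
D: 6·2+1·0+5·0+1·6 = 18 | 3·6 = 18
gcd(6,1,5,1,3) = 1

Coefficients: [6, 1, 5, 1, 3]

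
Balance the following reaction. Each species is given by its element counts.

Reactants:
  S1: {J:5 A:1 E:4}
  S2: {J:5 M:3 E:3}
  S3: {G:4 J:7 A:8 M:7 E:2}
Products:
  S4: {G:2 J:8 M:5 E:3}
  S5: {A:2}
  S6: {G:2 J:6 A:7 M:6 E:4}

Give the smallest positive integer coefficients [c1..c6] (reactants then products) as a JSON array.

Coefficients: [1, 5, 4, 5, 6, 3]

G: 1·0+5·0+4·4 = 16 | 5·2+6·0+3·2 = 16
J: 1·5+5·5+4·7 = 58 | 5·8+6·0+3·6 = 58
A: 1·1+5·0+4·8 = 33 | 5·0+6·2+3·7 = 33
M: 1·0+5·3+4·7 = 43 | 5·5+6·0+3·6 = 43
E: 1·4+5·3+4·2 = 27 | 5·3+6·0+3·4 = 27
gcd(1,5,4,5,6,3) = 1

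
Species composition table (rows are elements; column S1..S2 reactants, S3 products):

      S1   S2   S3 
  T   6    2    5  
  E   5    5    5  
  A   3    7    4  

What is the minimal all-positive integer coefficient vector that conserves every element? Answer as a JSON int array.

T: 3·6+1·2 = 20 | 4·5 = 20
E: 3·5+1·5 = 20 | 4·5 = 20
A: 3·3+1·7 = 16 | 4·4 = 16
gcd(3,1,4) = 1

Coefficients: [3, 1, 4]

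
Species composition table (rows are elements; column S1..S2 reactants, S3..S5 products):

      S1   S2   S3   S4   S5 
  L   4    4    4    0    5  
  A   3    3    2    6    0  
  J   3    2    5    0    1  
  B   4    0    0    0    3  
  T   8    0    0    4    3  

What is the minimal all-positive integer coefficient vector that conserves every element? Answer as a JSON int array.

Coefficients: [3, 5, 3, 3, 4]

L: 3·4+5·4 = 32 | 3·4+3·0+4·5 = 32
A: 3·3+5·3 = 24 | 3·2+3·6+4·0 = 24
J: 3·3+5·2 = 19 | 3·5+3·0+4·1 = 19
B: 3·4+5·0 = 12 | 3·0+3·0+4·3 = 12
T: 3·8+5·0 = 24 | 3·0+3·4+4·3 = 24
gcd(3,5,3,3,4) = 1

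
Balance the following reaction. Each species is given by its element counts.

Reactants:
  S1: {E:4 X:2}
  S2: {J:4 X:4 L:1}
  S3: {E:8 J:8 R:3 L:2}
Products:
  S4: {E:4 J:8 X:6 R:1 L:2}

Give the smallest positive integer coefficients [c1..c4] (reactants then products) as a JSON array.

E: 1·4+4·0+1·8 = 12 | 3·4 = 12
J: 1·0+4·4+1·8 = 24 | 3·8 = 24
X: 1·2+4·4+1·0 = 18 | 3·6 = 18
R: 1·0+4·0+1·3 = 3 | 3·1 = 3
L: 1·0+4·1+1·2 = 6 | 3·2 = 6
gcd(1,4,1,3) = 1

Coefficients: [1, 4, 1, 3]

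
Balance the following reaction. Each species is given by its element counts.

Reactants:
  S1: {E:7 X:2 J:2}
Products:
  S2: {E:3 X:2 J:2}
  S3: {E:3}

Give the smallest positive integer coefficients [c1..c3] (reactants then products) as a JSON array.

Coefficients: [3, 3, 4]

E: 3·7 = 21 | 3·3+4·3 = 21
X: 3·2 = 6 | 3·2+4·0 = 6
J: 3·2 = 6 | 3·2+4·0 = 6
gcd(3,3,4) = 1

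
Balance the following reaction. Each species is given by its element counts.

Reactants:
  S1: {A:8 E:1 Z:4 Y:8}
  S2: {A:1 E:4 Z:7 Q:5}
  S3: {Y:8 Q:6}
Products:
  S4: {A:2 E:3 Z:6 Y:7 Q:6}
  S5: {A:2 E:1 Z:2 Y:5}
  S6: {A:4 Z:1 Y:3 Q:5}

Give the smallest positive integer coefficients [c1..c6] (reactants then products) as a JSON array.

Coefficients: [4, 4, 5, 5, 5, 4]

A: 4·8+4·1+5·0 = 36 | 5·2+5·2+4·4 = 36
E: 4·1+4·4+5·0 = 20 | 5·3+5·1+4·0 = 20
Z: 4·4+4·7+5·0 = 44 | 5·6+5·2+4·1 = 44
Y: 4·8+4·0+5·8 = 72 | 5·7+5·5+4·3 = 72
Q: 4·0+4·5+5·6 = 50 | 5·6+5·0+4·5 = 50
gcd(4,4,5,5,5,4) = 1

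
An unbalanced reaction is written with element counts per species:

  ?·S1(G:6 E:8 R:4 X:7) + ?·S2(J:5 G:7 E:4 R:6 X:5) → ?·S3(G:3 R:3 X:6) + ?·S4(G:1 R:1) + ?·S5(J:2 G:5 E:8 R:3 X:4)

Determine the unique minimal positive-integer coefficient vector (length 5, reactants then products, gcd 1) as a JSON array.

Coefficients: [4, 2, 3, 4, 5]

J: 4·0+2·5 = 10 | 3·0+4·0+5·2 = 10
G: 4·6+2·7 = 38 | 3·3+4·1+5·5 = 38
E: 4·8+2·4 = 40 | 3·0+4·0+5·8 = 40
R: 4·4+2·6 = 28 | 3·3+4·1+5·3 = 28
X: 4·7+2·5 = 38 | 3·6+4·0+5·4 = 38
gcd(4,2,3,4,5) = 1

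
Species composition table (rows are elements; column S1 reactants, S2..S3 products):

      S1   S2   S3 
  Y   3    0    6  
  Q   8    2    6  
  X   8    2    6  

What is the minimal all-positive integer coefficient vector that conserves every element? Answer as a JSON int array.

Coefficients: [2, 5, 1]

Y: 2·3 = 6 | 5·0+1·6 = 6
Q: 2·8 = 16 | 5·2+1·6 = 16
X: 2·8 = 16 | 5·2+1·6 = 16
gcd(2,5,1) = 1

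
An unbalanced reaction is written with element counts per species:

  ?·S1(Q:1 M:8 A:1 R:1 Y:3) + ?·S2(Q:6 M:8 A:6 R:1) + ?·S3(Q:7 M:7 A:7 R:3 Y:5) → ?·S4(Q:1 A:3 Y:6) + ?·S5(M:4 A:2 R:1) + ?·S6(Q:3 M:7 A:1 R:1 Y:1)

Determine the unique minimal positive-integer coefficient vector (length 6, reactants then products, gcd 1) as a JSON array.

Coefficients: [4, 1, 1, 2, 3, 5]

Q: 4·1+1·6+1·7 = 17 | 2·1+3·0+5·3 = 17
M: 4·8+1·8+1·7 = 47 | 2·0+3·4+5·7 = 47
A: 4·1+1·6+1·7 = 17 | 2·3+3·2+5·1 = 17
R: 4·1+1·1+1·3 = 8 | 2·0+3·1+5·1 = 8
Y: 4·3+1·0+1·5 = 17 | 2·6+3·0+5·1 = 17
gcd(4,1,1,2,3,5) = 1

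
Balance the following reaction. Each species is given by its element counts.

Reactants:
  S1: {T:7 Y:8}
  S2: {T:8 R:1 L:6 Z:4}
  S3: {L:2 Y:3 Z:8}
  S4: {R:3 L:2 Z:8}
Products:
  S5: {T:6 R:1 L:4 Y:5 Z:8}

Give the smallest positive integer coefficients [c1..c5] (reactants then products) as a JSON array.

T: 2·7+2·8+3·0+1·0 = 30 | 5·6 = 30
R: 2·0+2·1+3·0+1·3 = 5 | 5·1 = 5
L: 2·0+2·6+3·2+1·2 = 20 | 5·4 = 20
Y: 2·8+2·0+3·3+1·0 = 25 | 5·5 = 25
Z: 2·0+2·4+3·8+1·8 = 40 | 5·8 = 40
gcd(2,2,3,1,5) = 1

Coefficients: [2, 2, 3, 1, 5]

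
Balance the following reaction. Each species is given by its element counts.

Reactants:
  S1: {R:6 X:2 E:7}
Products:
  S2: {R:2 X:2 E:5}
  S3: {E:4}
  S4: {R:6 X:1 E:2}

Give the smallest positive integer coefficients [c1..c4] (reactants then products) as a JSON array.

Coefficients: [5, 3, 3, 4]

R: 5·6 = 30 | 3·2+3·0+4·6 = 30
X: 5·2 = 10 | 3·2+3·0+4·1 = 10
E: 5·7 = 35 | 3·5+3·4+4·2 = 35
gcd(5,3,3,4) = 1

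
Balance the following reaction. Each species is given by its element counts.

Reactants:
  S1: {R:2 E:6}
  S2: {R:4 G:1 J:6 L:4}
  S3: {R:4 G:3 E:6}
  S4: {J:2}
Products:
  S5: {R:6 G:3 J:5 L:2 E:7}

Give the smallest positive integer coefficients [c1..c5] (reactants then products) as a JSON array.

R: 2·2+3·4+5·4+6·0 = 36 | 6·6 = 36
G: 2·0+3·1+5·3+6·0 = 18 | 6·3 = 18
J: 2·0+3·6+5·0+6·2 = 30 | 6·5 = 30
L: 2·0+3·4+5·0+6·0 = 12 | 6·2 = 12
E: 2·6+3·0+5·6+6·0 = 42 | 6·7 = 42
gcd(2,3,5,6,6) = 1

Coefficients: [2, 3, 5, 6, 6]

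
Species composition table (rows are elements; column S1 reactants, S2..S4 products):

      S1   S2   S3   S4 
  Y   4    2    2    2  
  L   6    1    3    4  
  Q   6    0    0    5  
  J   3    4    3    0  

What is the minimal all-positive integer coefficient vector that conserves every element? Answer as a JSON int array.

Coefficients: [5, 3, 1, 6]

Y: 5·4 = 20 | 3·2+1·2+6·2 = 20
L: 5·6 = 30 | 3·1+1·3+6·4 = 30
Q: 5·6 = 30 | 3·0+1·0+6·5 = 30
J: 5·3 = 15 | 3·4+1·3+6·0 = 15
gcd(5,3,1,6) = 1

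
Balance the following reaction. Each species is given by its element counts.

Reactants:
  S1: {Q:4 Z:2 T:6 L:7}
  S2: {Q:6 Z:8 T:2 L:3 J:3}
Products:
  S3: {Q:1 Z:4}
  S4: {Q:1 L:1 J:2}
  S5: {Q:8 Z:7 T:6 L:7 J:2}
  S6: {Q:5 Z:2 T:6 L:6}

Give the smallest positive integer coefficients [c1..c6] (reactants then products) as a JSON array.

Coefficients: [3, 6, 6, 5, 4, 1]

Q: 3·4+6·6 = 48 | 6·1+5·1+4·8+1·5 = 48
Z: 3·2+6·8 = 54 | 6·4+5·0+4·7+1·2 = 54
T: 3·6+6·2 = 30 | 6·0+5·0+4·6+1·6 = 30
L: 3·7+6·3 = 39 | 6·0+5·1+4·7+1·6 = 39
J: 3·0+6·3 = 18 | 6·0+5·2+4·2+1·0 = 18
gcd(3,6,6,5,4,1) = 1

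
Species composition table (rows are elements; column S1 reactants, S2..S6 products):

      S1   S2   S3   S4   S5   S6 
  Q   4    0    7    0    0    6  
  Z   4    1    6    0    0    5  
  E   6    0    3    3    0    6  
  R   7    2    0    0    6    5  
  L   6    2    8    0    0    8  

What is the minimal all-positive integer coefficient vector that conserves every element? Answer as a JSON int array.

Coefficients: [5, 3, 2, 6, 4, 1]

Q: 5·4 = 20 | 3·0+2·7+6·0+4·0+1·6 = 20
Z: 5·4 = 20 | 3·1+2·6+6·0+4·0+1·5 = 20
E: 5·6 = 30 | 3·0+2·3+6·3+4·0+1·6 = 30
R: 5·7 = 35 | 3·2+2·0+6·0+4·6+1·5 = 35
L: 5·6 = 30 | 3·2+2·8+6·0+4·0+1·8 = 30
gcd(5,3,2,6,4,1) = 1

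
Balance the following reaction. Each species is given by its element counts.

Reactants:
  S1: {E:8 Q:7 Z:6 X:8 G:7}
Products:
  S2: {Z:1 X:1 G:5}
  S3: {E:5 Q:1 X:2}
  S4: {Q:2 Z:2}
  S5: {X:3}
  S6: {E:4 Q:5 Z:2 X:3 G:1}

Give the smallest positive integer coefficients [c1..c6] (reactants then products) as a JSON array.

E: 3·8 = 24 | 4·0+4·5+6·0+3·0+1·4 = 24
Q: 3·7 = 21 | 4·0+4·1+6·2+3·0+1·5 = 21
Z: 3·6 = 18 | 4·1+4·0+6·2+3·0+1·2 = 18
X: 3·8 = 24 | 4·1+4·2+6·0+3·3+1·3 = 24
G: 3·7 = 21 | 4·5+4·0+6·0+3·0+1·1 = 21
gcd(3,4,4,6,3,1) = 1

Coefficients: [3, 4, 4, 6, 3, 1]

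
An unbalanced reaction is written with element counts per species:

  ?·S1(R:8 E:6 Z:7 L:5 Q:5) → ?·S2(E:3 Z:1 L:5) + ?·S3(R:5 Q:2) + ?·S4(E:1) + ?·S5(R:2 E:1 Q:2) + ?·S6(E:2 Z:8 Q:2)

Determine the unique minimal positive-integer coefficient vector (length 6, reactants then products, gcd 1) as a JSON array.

R: 4·8 = 32 | 4·0+6·5+5·0+1·2+3·0 = 32
E: 4·6 = 24 | 4·3+6·0+5·1+1·1+3·2 = 24
Z: 4·7 = 28 | 4·1+6·0+5·0+1·0+3·8 = 28
L: 4·5 = 20 | 4·5+6·0+5·0+1·0+3·0 = 20
Q: 4·5 = 20 | 4·0+6·2+5·0+1·2+3·2 = 20
gcd(4,4,6,5,1,3) = 1

Coefficients: [4, 4, 6, 5, 1, 3]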